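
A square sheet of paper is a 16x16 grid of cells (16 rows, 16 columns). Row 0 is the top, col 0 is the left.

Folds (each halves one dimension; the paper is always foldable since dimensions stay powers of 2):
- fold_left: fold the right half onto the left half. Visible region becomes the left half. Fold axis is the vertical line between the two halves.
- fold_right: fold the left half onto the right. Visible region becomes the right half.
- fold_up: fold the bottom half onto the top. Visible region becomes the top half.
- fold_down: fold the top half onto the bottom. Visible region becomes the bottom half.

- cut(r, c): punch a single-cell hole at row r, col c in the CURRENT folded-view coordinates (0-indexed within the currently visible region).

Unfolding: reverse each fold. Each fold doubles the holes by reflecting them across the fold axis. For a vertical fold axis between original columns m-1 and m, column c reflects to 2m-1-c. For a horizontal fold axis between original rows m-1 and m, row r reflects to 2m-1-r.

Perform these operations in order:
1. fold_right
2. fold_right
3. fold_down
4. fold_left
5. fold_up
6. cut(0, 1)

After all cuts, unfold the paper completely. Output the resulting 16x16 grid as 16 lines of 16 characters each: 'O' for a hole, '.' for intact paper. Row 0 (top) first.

Op 1 fold_right: fold axis v@8; visible region now rows[0,16) x cols[8,16) = 16x8
Op 2 fold_right: fold axis v@12; visible region now rows[0,16) x cols[12,16) = 16x4
Op 3 fold_down: fold axis h@8; visible region now rows[8,16) x cols[12,16) = 8x4
Op 4 fold_left: fold axis v@14; visible region now rows[8,16) x cols[12,14) = 8x2
Op 5 fold_up: fold axis h@12; visible region now rows[8,12) x cols[12,14) = 4x2
Op 6 cut(0, 1): punch at orig (8,13); cuts so far [(8, 13)]; region rows[8,12) x cols[12,14) = 4x2
Unfold 1 (reflect across h@12): 2 holes -> [(8, 13), (15, 13)]
Unfold 2 (reflect across v@14): 4 holes -> [(8, 13), (8, 14), (15, 13), (15, 14)]
Unfold 3 (reflect across h@8): 8 holes -> [(0, 13), (0, 14), (7, 13), (7, 14), (8, 13), (8, 14), (15, 13), (15, 14)]
Unfold 4 (reflect across v@12): 16 holes -> [(0, 9), (0, 10), (0, 13), (0, 14), (7, 9), (7, 10), (7, 13), (7, 14), (8, 9), (8, 10), (8, 13), (8, 14), (15, 9), (15, 10), (15, 13), (15, 14)]
Unfold 5 (reflect across v@8): 32 holes -> [(0, 1), (0, 2), (0, 5), (0, 6), (0, 9), (0, 10), (0, 13), (0, 14), (7, 1), (7, 2), (7, 5), (7, 6), (7, 9), (7, 10), (7, 13), (7, 14), (8, 1), (8, 2), (8, 5), (8, 6), (8, 9), (8, 10), (8, 13), (8, 14), (15, 1), (15, 2), (15, 5), (15, 6), (15, 9), (15, 10), (15, 13), (15, 14)]

Answer: .OO..OO..OO..OO.
................
................
................
................
................
................
.OO..OO..OO..OO.
.OO..OO..OO..OO.
................
................
................
................
................
................
.OO..OO..OO..OO.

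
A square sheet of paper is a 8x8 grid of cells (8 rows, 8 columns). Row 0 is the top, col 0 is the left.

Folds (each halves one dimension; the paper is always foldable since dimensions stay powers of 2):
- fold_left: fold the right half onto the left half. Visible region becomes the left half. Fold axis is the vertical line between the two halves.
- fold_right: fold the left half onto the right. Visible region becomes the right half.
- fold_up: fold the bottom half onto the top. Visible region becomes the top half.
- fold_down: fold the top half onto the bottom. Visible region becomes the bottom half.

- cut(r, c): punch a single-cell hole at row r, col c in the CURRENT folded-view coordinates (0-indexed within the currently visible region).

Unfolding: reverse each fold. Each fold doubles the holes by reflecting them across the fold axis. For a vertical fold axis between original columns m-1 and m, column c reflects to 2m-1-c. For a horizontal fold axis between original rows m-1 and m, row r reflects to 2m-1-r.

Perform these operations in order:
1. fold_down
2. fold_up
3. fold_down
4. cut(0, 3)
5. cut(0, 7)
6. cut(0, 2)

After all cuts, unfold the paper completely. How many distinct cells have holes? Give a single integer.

Answer: 24

Derivation:
Op 1 fold_down: fold axis h@4; visible region now rows[4,8) x cols[0,8) = 4x8
Op 2 fold_up: fold axis h@6; visible region now rows[4,6) x cols[0,8) = 2x8
Op 3 fold_down: fold axis h@5; visible region now rows[5,6) x cols[0,8) = 1x8
Op 4 cut(0, 3): punch at orig (5,3); cuts so far [(5, 3)]; region rows[5,6) x cols[0,8) = 1x8
Op 5 cut(0, 7): punch at orig (5,7); cuts so far [(5, 3), (5, 7)]; region rows[5,6) x cols[0,8) = 1x8
Op 6 cut(0, 2): punch at orig (5,2); cuts so far [(5, 2), (5, 3), (5, 7)]; region rows[5,6) x cols[0,8) = 1x8
Unfold 1 (reflect across h@5): 6 holes -> [(4, 2), (4, 3), (4, 7), (5, 2), (5, 3), (5, 7)]
Unfold 2 (reflect across h@6): 12 holes -> [(4, 2), (4, 3), (4, 7), (5, 2), (5, 3), (5, 7), (6, 2), (6, 3), (6, 7), (7, 2), (7, 3), (7, 7)]
Unfold 3 (reflect across h@4): 24 holes -> [(0, 2), (0, 3), (0, 7), (1, 2), (1, 3), (1, 7), (2, 2), (2, 3), (2, 7), (3, 2), (3, 3), (3, 7), (4, 2), (4, 3), (4, 7), (5, 2), (5, 3), (5, 7), (6, 2), (6, 3), (6, 7), (7, 2), (7, 3), (7, 7)]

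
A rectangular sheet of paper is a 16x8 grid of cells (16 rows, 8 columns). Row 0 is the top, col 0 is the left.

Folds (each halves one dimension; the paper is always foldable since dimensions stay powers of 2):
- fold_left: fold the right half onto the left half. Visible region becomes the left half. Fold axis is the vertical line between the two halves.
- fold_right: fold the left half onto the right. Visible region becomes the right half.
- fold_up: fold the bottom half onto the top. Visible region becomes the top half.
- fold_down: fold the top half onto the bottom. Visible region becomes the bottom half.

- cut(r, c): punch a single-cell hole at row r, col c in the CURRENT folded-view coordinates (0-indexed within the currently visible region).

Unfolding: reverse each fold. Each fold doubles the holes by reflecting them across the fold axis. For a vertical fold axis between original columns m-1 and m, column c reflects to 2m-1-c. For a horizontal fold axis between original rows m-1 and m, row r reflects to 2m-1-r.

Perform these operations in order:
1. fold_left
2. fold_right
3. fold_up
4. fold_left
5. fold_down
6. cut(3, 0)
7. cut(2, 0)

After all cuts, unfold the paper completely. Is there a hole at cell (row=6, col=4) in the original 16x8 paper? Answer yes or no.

Answer: yes

Derivation:
Op 1 fold_left: fold axis v@4; visible region now rows[0,16) x cols[0,4) = 16x4
Op 2 fold_right: fold axis v@2; visible region now rows[0,16) x cols[2,4) = 16x2
Op 3 fold_up: fold axis h@8; visible region now rows[0,8) x cols[2,4) = 8x2
Op 4 fold_left: fold axis v@3; visible region now rows[0,8) x cols[2,3) = 8x1
Op 5 fold_down: fold axis h@4; visible region now rows[4,8) x cols[2,3) = 4x1
Op 6 cut(3, 0): punch at orig (7,2); cuts so far [(7, 2)]; region rows[4,8) x cols[2,3) = 4x1
Op 7 cut(2, 0): punch at orig (6,2); cuts so far [(6, 2), (7, 2)]; region rows[4,8) x cols[2,3) = 4x1
Unfold 1 (reflect across h@4): 4 holes -> [(0, 2), (1, 2), (6, 2), (7, 2)]
Unfold 2 (reflect across v@3): 8 holes -> [(0, 2), (0, 3), (1, 2), (1, 3), (6, 2), (6, 3), (7, 2), (7, 3)]
Unfold 3 (reflect across h@8): 16 holes -> [(0, 2), (0, 3), (1, 2), (1, 3), (6, 2), (6, 3), (7, 2), (7, 3), (8, 2), (8, 3), (9, 2), (9, 3), (14, 2), (14, 3), (15, 2), (15, 3)]
Unfold 4 (reflect across v@2): 32 holes -> [(0, 0), (0, 1), (0, 2), (0, 3), (1, 0), (1, 1), (1, 2), (1, 3), (6, 0), (6, 1), (6, 2), (6, 3), (7, 0), (7, 1), (7, 2), (7, 3), (8, 0), (8, 1), (8, 2), (8, 3), (9, 0), (9, 1), (9, 2), (9, 3), (14, 0), (14, 1), (14, 2), (14, 3), (15, 0), (15, 1), (15, 2), (15, 3)]
Unfold 5 (reflect across v@4): 64 holes -> [(0, 0), (0, 1), (0, 2), (0, 3), (0, 4), (0, 5), (0, 6), (0, 7), (1, 0), (1, 1), (1, 2), (1, 3), (1, 4), (1, 5), (1, 6), (1, 7), (6, 0), (6, 1), (6, 2), (6, 3), (6, 4), (6, 5), (6, 6), (6, 7), (7, 0), (7, 1), (7, 2), (7, 3), (7, 4), (7, 5), (7, 6), (7, 7), (8, 0), (8, 1), (8, 2), (8, 3), (8, 4), (8, 5), (8, 6), (8, 7), (9, 0), (9, 1), (9, 2), (9, 3), (9, 4), (9, 5), (9, 6), (9, 7), (14, 0), (14, 1), (14, 2), (14, 3), (14, 4), (14, 5), (14, 6), (14, 7), (15, 0), (15, 1), (15, 2), (15, 3), (15, 4), (15, 5), (15, 6), (15, 7)]
Holes: [(0, 0), (0, 1), (0, 2), (0, 3), (0, 4), (0, 5), (0, 6), (0, 7), (1, 0), (1, 1), (1, 2), (1, 3), (1, 4), (1, 5), (1, 6), (1, 7), (6, 0), (6, 1), (6, 2), (6, 3), (6, 4), (6, 5), (6, 6), (6, 7), (7, 0), (7, 1), (7, 2), (7, 3), (7, 4), (7, 5), (7, 6), (7, 7), (8, 0), (8, 1), (8, 2), (8, 3), (8, 4), (8, 5), (8, 6), (8, 7), (9, 0), (9, 1), (9, 2), (9, 3), (9, 4), (9, 5), (9, 6), (9, 7), (14, 0), (14, 1), (14, 2), (14, 3), (14, 4), (14, 5), (14, 6), (14, 7), (15, 0), (15, 1), (15, 2), (15, 3), (15, 4), (15, 5), (15, 6), (15, 7)]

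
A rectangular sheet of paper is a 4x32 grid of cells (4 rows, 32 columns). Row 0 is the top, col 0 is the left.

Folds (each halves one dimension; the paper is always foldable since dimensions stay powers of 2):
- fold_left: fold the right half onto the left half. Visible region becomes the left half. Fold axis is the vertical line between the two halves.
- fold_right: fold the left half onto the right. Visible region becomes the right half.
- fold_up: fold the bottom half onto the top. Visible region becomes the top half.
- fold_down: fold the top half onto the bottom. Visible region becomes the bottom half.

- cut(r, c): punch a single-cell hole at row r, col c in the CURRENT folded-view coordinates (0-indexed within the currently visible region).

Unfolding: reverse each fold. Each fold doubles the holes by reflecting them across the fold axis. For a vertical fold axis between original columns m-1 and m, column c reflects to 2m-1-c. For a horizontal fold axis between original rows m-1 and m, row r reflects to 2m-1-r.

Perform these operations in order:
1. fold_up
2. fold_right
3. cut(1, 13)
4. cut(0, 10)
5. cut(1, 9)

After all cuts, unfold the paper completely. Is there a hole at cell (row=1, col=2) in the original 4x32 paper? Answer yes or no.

Answer: yes

Derivation:
Op 1 fold_up: fold axis h@2; visible region now rows[0,2) x cols[0,32) = 2x32
Op 2 fold_right: fold axis v@16; visible region now rows[0,2) x cols[16,32) = 2x16
Op 3 cut(1, 13): punch at orig (1,29); cuts so far [(1, 29)]; region rows[0,2) x cols[16,32) = 2x16
Op 4 cut(0, 10): punch at orig (0,26); cuts so far [(0, 26), (1, 29)]; region rows[0,2) x cols[16,32) = 2x16
Op 5 cut(1, 9): punch at orig (1,25); cuts so far [(0, 26), (1, 25), (1, 29)]; region rows[0,2) x cols[16,32) = 2x16
Unfold 1 (reflect across v@16): 6 holes -> [(0, 5), (0, 26), (1, 2), (1, 6), (1, 25), (1, 29)]
Unfold 2 (reflect across h@2): 12 holes -> [(0, 5), (0, 26), (1, 2), (1, 6), (1, 25), (1, 29), (2, 2), (2, 6), (2, 25), (2, 29), (3, 5), (3, 26)]
Holes: [(0, 5), (0, 26), (1, 2), (1, 6), (1, 25), (1, 29), (2, 2), (2, 6), (2, 25), (2, 29), (3, 5), (3, 26)]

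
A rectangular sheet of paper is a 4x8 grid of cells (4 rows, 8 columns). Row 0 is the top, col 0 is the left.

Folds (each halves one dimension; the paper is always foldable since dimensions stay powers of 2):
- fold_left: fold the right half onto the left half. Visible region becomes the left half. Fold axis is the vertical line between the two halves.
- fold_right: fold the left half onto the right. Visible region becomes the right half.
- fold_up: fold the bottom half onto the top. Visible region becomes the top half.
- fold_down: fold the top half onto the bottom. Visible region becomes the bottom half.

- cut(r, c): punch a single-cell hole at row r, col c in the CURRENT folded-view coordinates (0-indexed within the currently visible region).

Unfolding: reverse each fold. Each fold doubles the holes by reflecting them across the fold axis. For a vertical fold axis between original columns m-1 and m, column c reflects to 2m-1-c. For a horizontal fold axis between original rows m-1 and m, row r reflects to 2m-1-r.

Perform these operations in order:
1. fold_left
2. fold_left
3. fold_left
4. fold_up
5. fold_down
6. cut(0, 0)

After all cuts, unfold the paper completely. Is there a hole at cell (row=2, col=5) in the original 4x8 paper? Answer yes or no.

Answer: yes

Derivation:
Op 1 fold_left: fold axis v@4; visible region now rows[0,4) x cols[0,4) = 4x4
Op 2 fold_left: fold axis v@2; visible region now rows[0,4) x cols[0,2) = 4x2
Op 3 fold_left: fold axis v@1; visible region now rows[0,4) x cols[0,1) = 4x1
Op 4 fold_up: fold axis h@2; visible region now rows[0,2) x cols[0,1) = 2x1
Op 5 fold_down: fold axis h@1; visible region now rows[1,2) x cols[0,1) = 1x1
Op 6 cut(0, 0): punch at orig (1,0); cuts so far [(1, 0)]; region rows[1,2) x cols[0,1) = 1x1
Unfold 1 (reflect across h@1): 2 holes -> [(0, 0), (1, 0)]
Unfold 2 (reflect across h@2): 4 holes -> [(0, 0), (1, 0), (2, 0), (3, 0)]
Unfold 3 (reflect across v@1): 8 holes -> [(0, 0), (0, 1), (1, 0), (1, 1), (2, 0), (2, 1), (3, 0), (3, 1)]
Unfold 4 (reflect across v@2): 16 holes -> [(0, 0), (0, 1), (0, 2), (0, 3), (1, 0), (1, 1), (1, 2), (1, 3), (2, 0), (2, 1), (2, 2), (2, 3), (3, 0), (3, 1), (3, 2), (3, 3)]
Unfold 5 (reflect across v@4): 32 holes -> [(0, 0), (0, 1), (0, 2), (0, 3), (0, 4), (0, 5), (0, 6), (0, 7), (1, 0), (1, 1), (1, 2), (1, 3), (1, 4), (1, 5), (1, 6), (1, 7), (2, 0), (2, 1), (2, 2), (2, 3), (2, 4), (2, 5), (2, 6), (2, 7), (3, 0), (3, 1), (3, 2), (3, 3), (3, 4), (3, 5), (3, 6), (3, 7)]
Holes: [(0, 0), (0, 1), (0, 2), (0, 3), (0, 4), (0, 5), (0, 6), (0, 7), (1, 0), (1, 1), (1, 2), (1, 3), (1, 4), (1, 5), (1, 6), (1, 7), (2, 0), (2, 1), (2, 2), (2, 3), (2, 4), (2, 5), (2, 6), (2, 7), (3, 0), (3, 1), (3, 2), (3, 3), (3, 4), (3, 5), (3, 6), (3, 7)]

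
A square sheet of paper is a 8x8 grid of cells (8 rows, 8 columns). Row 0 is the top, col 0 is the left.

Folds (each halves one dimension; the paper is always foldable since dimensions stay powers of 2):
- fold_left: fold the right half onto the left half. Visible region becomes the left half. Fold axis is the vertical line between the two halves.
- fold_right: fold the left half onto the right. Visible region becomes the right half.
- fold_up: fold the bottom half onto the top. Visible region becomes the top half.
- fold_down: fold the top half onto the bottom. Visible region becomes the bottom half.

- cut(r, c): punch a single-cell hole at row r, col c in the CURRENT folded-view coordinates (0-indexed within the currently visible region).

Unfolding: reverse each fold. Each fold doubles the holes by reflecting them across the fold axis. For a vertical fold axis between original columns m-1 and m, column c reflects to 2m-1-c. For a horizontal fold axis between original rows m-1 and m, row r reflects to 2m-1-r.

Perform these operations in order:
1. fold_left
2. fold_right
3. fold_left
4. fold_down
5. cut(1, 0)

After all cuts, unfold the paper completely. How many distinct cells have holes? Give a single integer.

Answer: 16

Derivation:
Op 1 fold_left: fold axis v@4; visible region now rows[0,8) x cols[0,4) = 8x4
Op 2 fold_right: fold axis v@2; visible region now rows[0,8) x cols[2,4) = 8x2
Op 3 fold_left: fold axis v@3; visible region now rows[0,8) x cols[2,3) = 8x1
Op 4 fold_down: fold axis h@4; visible region now rows[4,8) x cols[2,3) = 4x1
Op 5 cut(1, 0): punch at orig (5,2); cuts so far [(5, 2)]; region rows[4,8) x cols[2,3) = 4x1
Unfold 1 (reflect across h@4): 2 holes -> [(2, 2), (5, 2)]
Unfold 2 (reflect across v@3): 4 holes -> [(2, 2), (2, 3), (5, 2), (5, 3)]
Unfold 3 (reflect across v@2): 8 holes -> [(2, 0), (2, 1), (2, 2), (2, 3), (5, 0), (5, 1), (5, 2), (5, 3)]
Unfold 4 (reflect across v@4): 16 holes -> [(2, 0), (2, 1), (2, 2), (2, 3), (2, 4), (2, 5), (2, 6), (2, 7), (5, 0), (5, 1), (5, 2), (5, 3), (5, 4), (5, 5), (5, 6), (5, 7)]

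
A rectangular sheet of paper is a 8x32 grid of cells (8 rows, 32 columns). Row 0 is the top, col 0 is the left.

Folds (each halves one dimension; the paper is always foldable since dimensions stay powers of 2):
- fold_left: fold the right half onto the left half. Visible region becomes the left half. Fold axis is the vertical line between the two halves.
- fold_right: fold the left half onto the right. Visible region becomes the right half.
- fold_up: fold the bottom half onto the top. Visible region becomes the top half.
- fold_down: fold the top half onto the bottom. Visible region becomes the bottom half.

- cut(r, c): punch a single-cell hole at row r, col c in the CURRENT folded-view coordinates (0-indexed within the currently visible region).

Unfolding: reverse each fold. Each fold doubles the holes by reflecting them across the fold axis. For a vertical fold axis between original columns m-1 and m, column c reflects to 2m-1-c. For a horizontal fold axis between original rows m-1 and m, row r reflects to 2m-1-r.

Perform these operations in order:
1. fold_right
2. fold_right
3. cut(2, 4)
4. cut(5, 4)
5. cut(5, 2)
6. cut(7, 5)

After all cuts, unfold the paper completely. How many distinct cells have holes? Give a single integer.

Op 1 fold_right: fold axis v@16; visible region now rows[0,8) x cols[16,32) = 8x16
Op 2 fold_right: fold axis v@24; visible region now rows[0,8) x cols[24,32) = 8x8
Op 3 cut(2, 4): punch at orig (2,28); cuts so far [(2, 28)]; region rows[0,8) x cols[24,32) = 8x8
Op 4 cut(5, 4): punch at orig (5,28); cuts so far [(2, 28), (5, 28)]; region rows[0,8) x cols[24,32) = 8x8
Op 5 cut(5, 2): punch at orig (5,26); cuts so far [(2, 28), (5, 26), (5, 28)]; region rows[0,8) x cols[24,32) = 8x8
Op 6 cut(7, 5): punch at orig (7,29); cuts so far [(2, 28), (5, 26), (5, 28), (7, 29)]; region rows[0,8) x cols[24,32) = 8x8
Unfold 1 (reflect across v@24): 8 holes -> [(2, 19), (2, 28), (5, 19), (5, 21), (5, 26), (5, 28), (7, 18), (7, 29)]
Unfold 2 (reflect across v@16): 16 holes -> [(2, 3), (2, 12), (2, 19), (2, 28), (5, 3), (5, 5), (5, 10), (5, 12), (5, 19), (5, 21), (5, 26), (5, 28), (7, 2), (7, 13), (7, 18), (7, 29)]

Answer: 16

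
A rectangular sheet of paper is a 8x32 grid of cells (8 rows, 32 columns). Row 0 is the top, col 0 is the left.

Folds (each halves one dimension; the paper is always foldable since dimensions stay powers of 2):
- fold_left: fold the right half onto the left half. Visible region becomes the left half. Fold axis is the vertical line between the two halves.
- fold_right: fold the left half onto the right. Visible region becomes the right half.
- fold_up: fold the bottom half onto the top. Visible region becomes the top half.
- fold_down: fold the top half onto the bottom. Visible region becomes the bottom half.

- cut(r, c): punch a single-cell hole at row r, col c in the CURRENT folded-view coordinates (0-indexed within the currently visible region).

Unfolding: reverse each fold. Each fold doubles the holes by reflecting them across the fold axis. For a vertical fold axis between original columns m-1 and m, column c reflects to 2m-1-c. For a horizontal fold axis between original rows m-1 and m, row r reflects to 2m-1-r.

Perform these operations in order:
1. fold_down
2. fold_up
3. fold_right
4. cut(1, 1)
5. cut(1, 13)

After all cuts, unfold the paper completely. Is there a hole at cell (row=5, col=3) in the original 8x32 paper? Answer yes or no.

Answer: no

Derivation:
Op 1 fold_down: fold axis h@4; visible region now rows[4,8) x cols[0,32) = 4x32
Op 2 fold_up: fold axis h@6; visible region now rows[4,6) x cols[0,32) = 2x32
Op 3 fold_right: fold axis v@16; visible region now rows[4,6) x cols[16,32) = 2x16
Op 4 cut(1, 1): punch at orig (5,17); cuts so far [(5, 17)]; region rows[4,6) x cols[16,32) = 2x16
Op 5 cut(1, 13): punch at orig (5,29); cuts so far [(5, 17), (5, 29)]; region rows[4,6) x cols[16,32) = 2x16
Unfold 1 (reflect across v@16): 4 holes -> [(5, 2), (5, 14), (5, 17), (5, 29)]
Unfold 2 (reflect across h@6): 8 holes -> [(5, 2), (5, 14), (5, 17), (5, 29), (6, 2), (6, 14), (6, 17), (6, 29)]
Unfold 3 (reflect across h@4): 16 holes -> [(1, 2), (1, 14), (1, 17), (1, 29), (2, 2), (2, 14), (2, 17), (2, 29), (5, 2), (5, 14), (5, 17), (5, 29), (6, 2), (6, 14), (6, 17), (6, 29)]
Holes: [(1, 2), (1, 14), (1, 17), (1, 29), (2, 2), (2, 14), (2, 17), (2, 29), (5, 2), (5, 14), (5, 17), (5, 29), (6, 2), (6, 14), (6, 17), (6, 29)]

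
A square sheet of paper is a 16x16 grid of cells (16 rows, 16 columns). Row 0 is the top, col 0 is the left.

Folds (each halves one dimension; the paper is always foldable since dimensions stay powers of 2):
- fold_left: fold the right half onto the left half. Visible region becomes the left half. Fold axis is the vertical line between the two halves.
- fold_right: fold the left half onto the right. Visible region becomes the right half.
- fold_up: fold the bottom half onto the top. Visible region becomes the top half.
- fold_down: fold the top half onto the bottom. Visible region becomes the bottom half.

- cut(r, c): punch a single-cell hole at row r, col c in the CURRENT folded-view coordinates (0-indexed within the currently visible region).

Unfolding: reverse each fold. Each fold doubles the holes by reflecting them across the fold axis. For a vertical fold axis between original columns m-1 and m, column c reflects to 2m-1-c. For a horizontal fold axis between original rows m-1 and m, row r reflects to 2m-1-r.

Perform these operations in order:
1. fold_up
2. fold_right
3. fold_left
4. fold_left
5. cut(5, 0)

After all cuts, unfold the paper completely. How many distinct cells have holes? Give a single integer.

Op 1 fold_up: fold axis h@8; visible region now rows[0,8) x cols[0,16) = 8x16
Op 2 fold_right: fold axis v@8; visible region now rows[0,8) x cols[8,16) = 8x8
Op 3 fold_left: fold axis v@12; visible region now rows[0,8) x cols[8,12) = 8x4
Op 4 fold_left: fold axis v@10; visible region now rows[0,8) x cols[8,10) = 8x2
Op 5 cut(5, 0): punch at orig (5,8); cuts so far [(5, 8)]; region rows[0,8) x cols[8,10) = 8x2
Unfold 1 (reflect across v@10): 2 holes -> [(5, 8), (5, 11)]
Unfold 2 (reflect across v@12): 4 holes -> [(5, 8), (5, 11), (5, 12), (5, 15)]
Unfold 3 (reflect across v@8): 8 holes -> [(5, 0), (5, 3), (5, 4), (5, 7), (5, 8), (5, 11), (5, 12), (5, 15)]
Unfold 4 (reflect across h@8): 16 holes -> [(5, 0), (5, 3), (5, 4), (5, 7), (5, 8), (5, 11), (5, 12), (5, 15), (10, 0), (10, 3), (10, 4), (10, 7), (10, 8), (10, 11), (10, 12), (10, 15)]

Answer: 16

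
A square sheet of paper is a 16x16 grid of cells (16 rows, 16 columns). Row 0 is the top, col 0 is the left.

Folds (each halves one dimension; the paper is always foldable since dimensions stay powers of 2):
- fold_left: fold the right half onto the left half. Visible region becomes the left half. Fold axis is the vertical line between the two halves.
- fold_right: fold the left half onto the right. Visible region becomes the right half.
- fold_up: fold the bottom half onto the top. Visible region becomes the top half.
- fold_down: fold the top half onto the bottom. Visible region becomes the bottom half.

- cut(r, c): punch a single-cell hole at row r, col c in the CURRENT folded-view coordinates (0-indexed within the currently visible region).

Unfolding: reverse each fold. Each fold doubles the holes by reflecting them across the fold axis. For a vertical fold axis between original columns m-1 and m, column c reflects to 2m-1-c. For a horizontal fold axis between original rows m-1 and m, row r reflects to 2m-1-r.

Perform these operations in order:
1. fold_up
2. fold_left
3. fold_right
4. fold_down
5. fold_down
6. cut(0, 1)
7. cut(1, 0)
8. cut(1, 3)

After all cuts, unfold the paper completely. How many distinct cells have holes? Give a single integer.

Answer: 96

Derivation:
Op 1 fold_up: fold axis h@8; visible region now rows[0,8) x cols[0,16) = 8x16
Op 2 fold_left: fold axis v@8; visible region now rows[0,8) x cols[0,8) = 8x8
Op 3 fold_right: fold axis v@4; visible region now rows[0,8) x cols[4,8) = 8x4
Op 4 fold_down: fold axis h@4; visible region now rows[4,8) x cols[4,8) = 4x4
Op 5 fold_down: fold axis h@6; visible region now rows[6,8) x cols[4,8) = 2x4
Op 6 cut(0, 1): punch at orig (6,5); cuts so far [(6, 5)]; region rows[6,8) x cols[4,8) = 2x4
Op 7 cut(1, 0): punch at orig (7,4); cuts so far [(6, 5), (7, 4)]; region rows[6,8) x cols[4,8) = 2x4
Op 8 cut(1, 3): punch at orig (7,7); cuts so far [(6, 5), (7, 4), (7, 7)]; region rows[6,8) x cols[4,8) = 2x4
Unfold 1 (reflect across h@6): 6 holes -> [(4, 4), (4, 7), (5, 5), (6, 5), (7, 4), (7, 7)]
Unfold 2 (reflect across h@4): 12 holes -> [(0, 4), (0, 7), (1, 5), (2, 5), (3, 4), (3, 7), (4, 4), (4, 7), (5, 5), (6, 5), (7, 4), (7, 7)]
Unfold 3 (reflect across v@4): 24 holes -> [(0, 0), (0, 3), (0, 4), (0, 7), (1, 2), (1, 5), (2, 2), (2, 5), (3, 0), (3, 3), (3, 4), (3, 7), (4, 0), (4, 3), (4, 4), (4, 7), (5, 2), (5, 5), (6, 2), (6, 5), (7, 0), (7, 3), (7, 4), (7, 7)]
Unfold 4 (reflect across v@8): 48 holes -> [(0, 0), (0, 3), (0, 4), (0, 7), (0, 8), (0, 11), (0, 12), (0, 15), (1, 2), (1, 5), (1, 10), (1, 13), (2, 2), (2, 5), (2, 10), (2, 13), (3, 0), (3, 3), (3, 4), (3, 7), (3, 8), (3, 11), (3, 12), (3, 15), (4, 0), (4, 3), (4, 4), (4, 7), (4, 8), (4, 11), (4, 12), (4, 15), (5, 2), (5, 5), (5, 10), (5, 13), (6, 2), (6, 5), (6, 10), (6, 13), (7, 0), (7, 3), (7, 4), (7, 7), (7, 8), (7, 11), (7, 12), (7, 15)]
Unfold 5 (reflect across h@8): 96 holes -> [(0, 0), (0, 3), (0, 4), (0, 7), (0, 8), (0, 11), (0, 12), (0, 15), (1, 2), (1, 5), (1, 10), (1, 13), (2, 2), (2, 5), (2, 10), (2, 13), (3, 0), (3, 3), (3, 4), (3, 7), (3, 8), (3, 11), (3, 12), (3, 15), (4, 0), (4, 3), (4, 4), (4, 7), (4, 8), (4, 11), (4, 12), (4, 15), (5, 2), (5, 5), (5, 10), (5, 13), (6, 2), (6, 5), (6, 10), (6, 13), (7, 0), (7, 3), (7, 4), (7, 7), (7, 8), (7, 11), (7, 12), (7, 15), (8, 0), (8, 3), (8, 4), (8, 7), (8, 8), (8, 11), (8, 12), (8, 15), (9, 2), (9, 5), (9, 10), (9, 13), (10, 2), (10, 5), (10, 10), (10, 13), (11, 0), (11, 3), (11, 4), (11, 7), (11, 8), (11, 11), (11, 12), (11, 15), (12, 0), (12, 3), (12, 4), (12, 7), (12, 8), (12, 11), (12, 12), (12, 15), (13, 2), (13, 5), (13, 10), (13, 13), (14, 2), (14, 5), (14, 10), (14, 13), (15, 0), (15, 3), (15, 4), (15, 7), (15, 8), (15, 11), (15, 12), (15, 15)]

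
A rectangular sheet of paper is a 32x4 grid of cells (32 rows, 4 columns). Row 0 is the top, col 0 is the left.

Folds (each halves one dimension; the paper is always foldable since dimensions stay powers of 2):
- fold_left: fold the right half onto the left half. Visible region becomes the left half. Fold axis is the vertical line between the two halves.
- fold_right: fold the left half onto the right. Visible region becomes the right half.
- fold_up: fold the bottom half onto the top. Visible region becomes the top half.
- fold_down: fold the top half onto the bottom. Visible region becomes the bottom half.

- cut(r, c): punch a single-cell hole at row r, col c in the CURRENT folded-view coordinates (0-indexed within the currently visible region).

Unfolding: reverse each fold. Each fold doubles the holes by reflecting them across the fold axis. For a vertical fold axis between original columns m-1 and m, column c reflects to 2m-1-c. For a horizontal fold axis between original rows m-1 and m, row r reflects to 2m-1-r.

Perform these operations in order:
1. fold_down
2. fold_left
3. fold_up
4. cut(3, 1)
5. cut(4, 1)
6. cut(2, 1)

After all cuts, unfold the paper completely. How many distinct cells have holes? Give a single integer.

Op 1 fold_down: fold axis h@16; visible region now rows[16,32) x cols[0,4) = 16x4
Op 2 fold_left: fold axis v@2; visible region now rows[16,32) x cols[0,2) = 16x2
Op 3 fold_up: fold axis h@24; visible region now rows[16,24) x cols[0,2) = 8x2
Op 4 cut(3, 1): punch at orig (19,1); cuts so far [(19, 1)]; region rows[16,24) x cols[0,2) = 8x2
Op 5 cut(4, 1): punch at orig (20,1); cuts so far [(19, 1), (20, 1)]; region rows[16,24) x cols[0,2) = 8x2
Op 6 cut(2, 1): punch at orig (18,1); cuts so far [(18, 1), (19, 1), (20, 1)]; region rows[16,24) x cols[0,2) = 8x2
Unfold 1 (reflect across h@24): 6 holes -> [(18, 1), (19, 1), (20, 1), (27, 1), (28, 1), (29, 1)]
Unfold 2 (reflect across v@2): 12 holes -> [(18, 1), (18, 2), (19, 1), (19, 2), (20, 1), (20, 2), (27, 1), (27, 2), (28, 1), (28, 2), (29, 1), (29, 2)]
Unfold 3 (reflect across h@16): 24 holes -> [(2, 1), (2, 2), (3, 1), (3, 2), (4, 1), (4, 2), (11, 1), (11, 2), (12, 1), (12, 2), (13, 1), (13, 2), (18, 1), (18, 2), (19, 1), (19, 2), (20, 1), (20, 2), (27, 1), (27, 2), (28, 1), (28, 2), (29, 1), (29, 2)]

Answer: 24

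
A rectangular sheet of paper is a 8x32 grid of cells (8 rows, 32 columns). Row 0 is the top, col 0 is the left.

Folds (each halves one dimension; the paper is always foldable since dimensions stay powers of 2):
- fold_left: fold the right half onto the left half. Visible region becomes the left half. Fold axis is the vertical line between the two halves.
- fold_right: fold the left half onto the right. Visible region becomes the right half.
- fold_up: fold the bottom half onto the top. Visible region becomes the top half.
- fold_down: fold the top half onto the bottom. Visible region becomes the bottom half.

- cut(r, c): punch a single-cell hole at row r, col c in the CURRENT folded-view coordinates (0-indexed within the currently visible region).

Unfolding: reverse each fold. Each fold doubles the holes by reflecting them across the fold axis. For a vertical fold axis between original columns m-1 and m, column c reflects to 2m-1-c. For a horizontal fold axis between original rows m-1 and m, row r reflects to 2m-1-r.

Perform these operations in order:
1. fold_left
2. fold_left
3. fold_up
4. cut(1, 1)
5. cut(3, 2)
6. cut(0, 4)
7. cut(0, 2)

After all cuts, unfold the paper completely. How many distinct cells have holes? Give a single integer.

Op 1 fold_left: fold axis v@16; visible region now rows[0,8) x cols[0,16) = 8x16
Op 2 fold_left: fold axis v@8; visible region now rows[0,8) x cols[0,8) = 8x8
Op 3 fold_up: fold axis h@4; visible region now rows[0,4) x cols[0,8) = 4x8
Op 4 cut(1, 1): punch at orig (1,1); cuts so far [(1, 1)]; region rows[0,4) x cols[0,8) = 4x8
Op 5 cut(3, 2): punch at orig (3,2); cuts so far [(1, 1), (3, 2)]; region rows[0,4) x cols[0,8) = 4x8
Op 6 cut(0, 4): punch at orig (0,4); cuts so far [(0, 4), (1, 1), (3, 2)]; region rows[0,4) x cols[0,8) = 4x8
Op 7 cut(0, 2): punch at orig (0,2); cuts so far [(0, 2), (0, 4), (1, 1), (3, 2)]; region rows[0,4) x cols[0,8) = 4x8
Unfold 1 (reflect across h@4): 8 holes -> [(0, 2), (0, 4), (1, 1), (3, 2), (4, 2), (6, 1), (7, 2), (7, 4)]
Unfold 2 (reflect across v@8): 16 holes -> [(0, 2), (0, 4), (0, 11), (0, 13), (1, 1), (1, 14), (3, 2), (3, 13), (4, 2), (4, 13), (6, 1), (6, 14), (7, 2), (7, 4), (7, 11), (7, 13)]
Unfold 3 (reflect across v@16): 32 holes -> [(0, 2), (0, 4), (0, 11), (0, 13), (0, 18), (0, 20), (0, 27), (0, 29), (1, 1), (1, 14), (1, 17), (1, 30), (3, 2), (3, 13), (3, 18), (3, 29), (4, 2), (4, 13), (4, 18), (4, 29), (6, 1), (6, 14), (6, 17), (6, 30), (7, 2), (7, 4), (7, 11), (7, 13), (7, 18), (7, 20), (7, 27), (7, 29)]

Answer: 32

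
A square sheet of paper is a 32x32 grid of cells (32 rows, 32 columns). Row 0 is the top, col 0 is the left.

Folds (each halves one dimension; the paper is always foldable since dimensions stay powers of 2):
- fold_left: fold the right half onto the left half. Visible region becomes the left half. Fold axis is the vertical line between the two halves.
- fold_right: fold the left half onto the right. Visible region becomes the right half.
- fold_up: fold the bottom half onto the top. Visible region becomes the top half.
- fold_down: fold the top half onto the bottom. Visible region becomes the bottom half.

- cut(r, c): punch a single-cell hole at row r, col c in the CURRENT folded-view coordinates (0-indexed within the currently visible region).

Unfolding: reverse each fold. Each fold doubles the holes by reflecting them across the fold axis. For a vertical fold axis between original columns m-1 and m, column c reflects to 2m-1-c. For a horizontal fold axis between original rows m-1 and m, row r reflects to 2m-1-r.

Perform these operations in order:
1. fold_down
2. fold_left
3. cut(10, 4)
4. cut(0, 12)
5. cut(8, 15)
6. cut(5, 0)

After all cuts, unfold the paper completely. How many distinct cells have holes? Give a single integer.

Op 1 fold_down: fold axis h@16; visible region now rows[16,32) x cols[0,32) = 16x32
Op 2 fold_left: fold axis v@16; visible region now rows[16,32) x cols[0,16) = 16x16
Op 3 cut(10, 4): punch at orig (26,4); cuts so far [(26, 4)]; region rows[16,32) x cols[0,16) = 16x16
Op 4 cut(0, 12): punch at orig (16,12); cuts so far [(16, 12), (26, 4)]; region rows[16,32) x cols[0,16) = 16x16
Op 5 cut(8, 15): punch at orig (24,15); cuts so far [(16, 12), (24, 15), (26, 4)]; region rows[16,32) x cols[0,16) = 16x16
Op 6 cut(5, 0): punch at orig (21,0); cuts so far [(16, 12), (21, 0), (24, 15), (26, 4)]; region rows[16,32) x cols[0,16) = 16x16
Unfold 1 (reflect across v@16): 8 holes -> [(16, 12), (16, 19), (21, 0), (21, 31), (24, 15), (24, 16), (26, 4), (26, 27)]
Unfold 2 (reflect across h@16): 16 holes -> [(5, 4), (5, 27), (7, 15), (7, 16), (10, 0), (10, 31), (15, 12), (15, 19), (16, 12), (16, 19), (21, 0), (21, 31), (24, 15), (24, 16), (26, 4), (26, 27)]

Answer: 16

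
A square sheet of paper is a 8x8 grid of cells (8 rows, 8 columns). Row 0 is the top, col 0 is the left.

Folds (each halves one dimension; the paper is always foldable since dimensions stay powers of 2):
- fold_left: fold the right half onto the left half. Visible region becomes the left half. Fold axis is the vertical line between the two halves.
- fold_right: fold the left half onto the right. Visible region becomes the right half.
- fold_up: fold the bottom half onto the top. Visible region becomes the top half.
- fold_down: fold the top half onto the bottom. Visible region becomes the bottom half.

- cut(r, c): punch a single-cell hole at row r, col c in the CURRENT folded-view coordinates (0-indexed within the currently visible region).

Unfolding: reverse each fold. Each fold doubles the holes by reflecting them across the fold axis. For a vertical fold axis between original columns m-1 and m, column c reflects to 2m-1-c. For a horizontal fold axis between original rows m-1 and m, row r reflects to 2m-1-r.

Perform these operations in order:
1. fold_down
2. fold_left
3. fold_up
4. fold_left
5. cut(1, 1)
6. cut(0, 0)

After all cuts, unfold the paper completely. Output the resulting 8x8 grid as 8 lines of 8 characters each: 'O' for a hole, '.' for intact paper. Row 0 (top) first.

Answer: O..OO..O
.OO..OO.
.OO..OO.
O..OO..O
O..OO..O
.OO..OO.
.OO..OO.
O..OO..O

Derivation:
Op 1 fold_down: fold axis h@4; visible region now rows[4,8) x cols[0,8) = 4x8
Op 2 fold_left: fold axis v@4; visible region now rows[4,8) x cols[0,4) = 4x4
Op 3 fold_up: fold axis h@6; visible region now rows[4,6) x cols[0,4) = 2x4
Op 4 fold_left: fold axis v@2; visible region now rows[4,6) x cols[0,2) = 2x2
Op 5 cut(1, 1): punch at orig (5,1); cuts so far [(5, 1)]; region rows[4,6) x cols[0,2) = 2x2
Op 6 cut(0, 0): punch at orig (4,0); cuts so far [(4, 0), (5, 1)]; region rows[4,6) x cols[0,2) = 2x2
Unfold 1 (reflect across v@2): 4 holes -> [(4, 0), (4, 3), (5, 1), (5, 2)]
Unfold 2 (reflect across h@6): 8 holes -> [(4, 0), (4, 3), (5, 1), (5, 2), (6, 1), (6, 2), (7, 0), (7, 3)]
Unfold 3 (reflect across v@4): 16 holes -> [(4, 0), (4, 3), (4, 4), (4, 7), (5, 1), (5, 2), (5, 5), (5, 6), (6, 1), (6, 2), (6, 5), (6, 6), (7, 0), (7, 3), (7, 4), (7, 7)]
Unfold 4 (reflect across h@4): 32 holes -> [(0, 0), (0, 3), (0, 4), (0, 7), (1, 1), (1, 2), (1, 5), (1, 6), (2, 1), (2, 2), (2, 5), (2, 6), (3, 0), (3, 3), (3, 4), (3, 7), (4, 0), (4, 3), (4, 4), (4, 7), (5, 1), (5, 2), (5, 5), (5, 6), (6, 1), (6, 2), (6, 5), (6, 6), (7, 0), (7, 3), (7, 4), (7, 7)]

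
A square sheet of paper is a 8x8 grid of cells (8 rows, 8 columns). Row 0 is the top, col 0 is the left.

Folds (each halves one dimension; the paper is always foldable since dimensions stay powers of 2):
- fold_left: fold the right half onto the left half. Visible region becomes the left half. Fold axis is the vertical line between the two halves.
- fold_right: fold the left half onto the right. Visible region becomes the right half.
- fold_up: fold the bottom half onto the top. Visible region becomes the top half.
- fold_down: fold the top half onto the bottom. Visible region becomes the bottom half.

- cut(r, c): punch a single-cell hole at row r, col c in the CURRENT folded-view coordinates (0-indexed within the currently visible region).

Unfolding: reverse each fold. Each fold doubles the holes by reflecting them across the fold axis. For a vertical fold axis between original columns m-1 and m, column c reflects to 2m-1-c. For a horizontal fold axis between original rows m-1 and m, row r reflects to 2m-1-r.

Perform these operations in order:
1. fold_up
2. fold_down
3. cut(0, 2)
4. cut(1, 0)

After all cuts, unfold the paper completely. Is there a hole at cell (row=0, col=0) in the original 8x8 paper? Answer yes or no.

Op 1 fold_up: fold axis h@4; visible region now rows[0,4) x cols[0,8) = 4x8
Op 2 fold_down: fold axis h@2; visible region now rows[2,4) x cols[0,8) = 2x8
Op 3 cut(0, 2): punch at orig (2,2); cuts so far [(2, 2)]; region rows[2,4) x cols[0,8) = 2x8
Op 4 cut(1, 0): punch at orig (3,0); cuts so far [(2, 2), (3, 0)]; region rows[2,4) x cols[0,8) = 2x8
Unfold 1 (reflect across h@2): 4 holes -> [(0, 0), (1, 2), (2, 2), (3, 0)]
Unfold 2 (reflect across h@4): 8 holes -> [(0, 0), (1, 2), (2, 2), (3, 0), (4, 0), (5, 2), (6, 2), (7, 0)]
Holes: [(0, 0), (1, 2), (2, 2), (3, 0), (4, 0), (5, 2), (6, 2), (7, 0)]

Answer: yes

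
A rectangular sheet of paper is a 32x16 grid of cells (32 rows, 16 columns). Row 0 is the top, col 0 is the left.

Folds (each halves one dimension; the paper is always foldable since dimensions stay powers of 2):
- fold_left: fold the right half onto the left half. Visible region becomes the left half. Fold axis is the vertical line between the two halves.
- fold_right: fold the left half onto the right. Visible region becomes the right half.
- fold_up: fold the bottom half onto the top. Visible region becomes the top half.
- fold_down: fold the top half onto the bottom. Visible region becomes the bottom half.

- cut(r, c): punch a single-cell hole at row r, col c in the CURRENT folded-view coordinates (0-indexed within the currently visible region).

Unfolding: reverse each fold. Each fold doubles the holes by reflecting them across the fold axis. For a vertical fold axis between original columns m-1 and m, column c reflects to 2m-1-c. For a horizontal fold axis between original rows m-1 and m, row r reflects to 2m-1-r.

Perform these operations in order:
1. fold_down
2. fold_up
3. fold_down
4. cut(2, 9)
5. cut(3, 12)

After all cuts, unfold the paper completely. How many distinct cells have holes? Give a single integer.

Op 1 fold_down: fold axis h@16; visible region now rows[16,32) x cols[0,16) = 16x16
Op 2 fold_up: fold axis h@24; visible region now rows[16,24) x cols[0,16) = 8x16
Op 3 fold_down: fold axis h@20; visible region now rows[20,24) x cols[0,16) = 4x16
Op 4 cut(2, 9): punch at orig (22,9); cuts so far [(22, 9)]; region rows[20,24) x cols[0,16) = 4x16
Op 5 cut(3, 12): punch at orig (23,12); cuts so far [(22, 9), (23, 12)]; region rows[20,24) x cols[0,16) = 4x16
Unfold 1 (reflect across h@20): 4 holes -> [(16, 12), (17, 9), (22, 9), (23, 12)]
Unfold 2 (reflect across h@24): 8 holes -> [(16, 12), (17, 9), (22, 9), (23, 12), (24, 12), (25, 9), (30, 9), (31, 12)]
Unfold 3 (reflect across h@16): 16 holes -> [(0, 12), (1, 9), (6, 9), (7, 12), (8, 12), (9, 9), (14, 9), (15, 12), (16, 12), (17, 9), (22, 9), (23, 12), (24, 12), (25, 9), (30, 9), (31, 12)]

Answer: 16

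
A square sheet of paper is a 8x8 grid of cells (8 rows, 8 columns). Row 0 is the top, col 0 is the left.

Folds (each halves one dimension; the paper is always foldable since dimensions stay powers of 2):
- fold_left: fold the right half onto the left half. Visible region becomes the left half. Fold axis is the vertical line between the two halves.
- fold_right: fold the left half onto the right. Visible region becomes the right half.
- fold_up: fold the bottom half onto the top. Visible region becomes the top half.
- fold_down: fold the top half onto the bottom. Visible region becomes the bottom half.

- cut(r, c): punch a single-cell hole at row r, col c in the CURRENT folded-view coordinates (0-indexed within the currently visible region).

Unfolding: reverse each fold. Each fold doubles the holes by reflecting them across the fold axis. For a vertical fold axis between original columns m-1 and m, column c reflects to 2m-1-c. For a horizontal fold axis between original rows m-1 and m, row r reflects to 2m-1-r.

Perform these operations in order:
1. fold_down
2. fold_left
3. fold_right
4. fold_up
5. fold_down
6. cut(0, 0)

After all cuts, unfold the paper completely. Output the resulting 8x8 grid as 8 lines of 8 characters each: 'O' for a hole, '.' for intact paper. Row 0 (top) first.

Answer: .OO..OO.
.OO..OO.
.OO..OO.
.OO..OO.
.OO..OO.
.OO..OO.
.OO..OO.
.OO..OO.

Derivation:
Op 1 fold_down: fold axis h@4; visible region now rows[4,8) x cols[0,8) = 4x8
Op 2 fold_left: fold axis v@4; visible region now rows[4,8) x cols[0,4) = 4x4
Op 3 fold_right: fold axis v@2; visible region now rows[4,8) x cols[2,4) = 4x2
Op 4 fold_up: fold axis h@6; visible region now rows[4,6) x cols[2,4) = 2x2
Op 5 fold_down: fold axis h@5; visible region now rows[5,6) x cols[2,4) = 1x2
Op 6 cut(0, 0): punch at orig (5,2); cuts so far [(5, 2)]; region rows[5,6) x cols[2,4) = 1x2
Unfold 1 (reflect across h@5): 2 holes -> [(4, 2), (5, 2)]
Unfold 2 (reflect across h@6): 4 holes -> [(4, 2), (5, 2), (6, 2), (7, 2)]
Unfold 3 (reflect across v@2): 8 holes -> [(4, 1), (4, 2), (5, 1), (5, 2), (6, 1), (6, 2), (7, 1), (7, 2)]
Unfold 4 (reflect across v@4): 16 holes -> [(4, 1), (4, 2), (4, 5), (4, 6), (5, 1), (5, 2), (5, 5), (5, 6), (6, 1), (6, 2), (6, 5), (6, 6), (7, 1), (7, 2), (7, 5), (7, 6)]
Unfold 5 (reflect across h@4): 32 holes -> [(0, 1), (0, 2), (0, 5), (0, 6), (1, 1), (1, 2), (1, 5), (1, 6), (2, 1), (2, 2), (2, 5), (2, 6), (3, 1), (3, 2), (3, 5), (3, 6), (4, 1), (4, 2), (4, 5), (4, 6), (5, 1), (5, 2), (5, 5), (5, 6), (6, 1), (6, 2), (6, 5), (6, 6), (7, 1), (7, 2), (7, 5), (7, 6)]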